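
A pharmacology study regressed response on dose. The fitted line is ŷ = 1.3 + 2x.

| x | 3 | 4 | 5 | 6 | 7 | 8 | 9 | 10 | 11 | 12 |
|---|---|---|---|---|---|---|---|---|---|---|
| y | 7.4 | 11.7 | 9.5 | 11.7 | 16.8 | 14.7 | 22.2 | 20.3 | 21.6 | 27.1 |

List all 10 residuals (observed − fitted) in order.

0.1, 2.4, -1.8, -1.6, 1.5, -2.6, 2.9, -1, -1.7, 1.8

x=3: ŷ = 1.3 + 2·3 = 7.3; r = 7.4 − 7.3 = 0.1
x=4: ŷ = 1.3 + 2·4 = 9.3; r = 11.7 − 9.3 = 2.4
x=5: ŷ = 1.3 + 2·5 = 11.3; r = 9.5 − 11.3 = -1.8
x=6: ŷ = 1.3 + 2·6 = 13.3; r = 11.7 − 13.3 = -1.6
x=7: ŷ = 1.3 + 2·7 = 15.3; r = 16.8 − 15.3 = 1.5
x=8: ŷ = 1.3 + 2·8 = 17.3; r = 14.7 − 17.3 = -2.6
x=9: ŷ = 1.3 + 2·9 = 19.3; r = 22.2 − 19.3 = 2.9
x=10: ŷ = 1.3 + 2·10 = 21.3; r = 20.3 − 21.3 = -1
x=11: ŷ = 1.3 + 2·11 = 23.3; r = 21.6 − 23.3 = -1.7
x=12: ŷ = 1.3 + 2·12 = 25.3; r = 27.1 − 25.3 = 1.8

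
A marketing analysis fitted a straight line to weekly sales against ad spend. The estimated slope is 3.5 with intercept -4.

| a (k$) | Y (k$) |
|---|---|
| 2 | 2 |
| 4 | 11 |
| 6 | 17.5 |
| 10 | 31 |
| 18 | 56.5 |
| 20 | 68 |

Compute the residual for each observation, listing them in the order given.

-1, 1, 0.5, 0, -2.5, 2

a=2: ŷ = -4 + 3.5·2 = 3; e = 2 − 3 = -1
a=4: ŷ = -4 + 3.5·4 = 10; e = 11 − 10 = 1
a=6: ŷ = -4 + 3.5·6 = 17; e = 17.5 − 17 = 0.5
a=10: ŷ = -4 + 3.5·10 = 31; e = 31 − 31 = 0
a=18: ŷ = -4 + 3.5·18 = 59; e = 56.5 − 59 = -2.5
a=20: ŷ = -4 + 3.5·20 = 66; e = 68 − 66 = 2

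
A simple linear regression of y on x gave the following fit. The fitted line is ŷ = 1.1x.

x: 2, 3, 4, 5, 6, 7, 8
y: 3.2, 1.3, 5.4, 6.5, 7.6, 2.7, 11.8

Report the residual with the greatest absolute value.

r = -5

x=2: ŷ = 1.1·2 = 2.2; r = 3.2 − 2.2 = 1
x=3: ŷ = 1.1·3 = 3.3; r = 1.3 − 3.3 = -2
x=4: ŷ = 1.1·4 = 4.4; r = 5.4 − 4.4 = 1
x=5: ŷ = 1.1·5 = 5.5; r = 6.5 − 5.5 = 1
x=6: ŷ = 1.1·6 = 6.6; r = 7.6 − 6.6 = 1
x=7: ŷ = 1.1·7 = 7.7; r = 2.7 − 7.7 = -5
x=8: ŷ = 1.1·8 = 8.8; r = 11.8 − 8.8 = 3
Largest |r| is 5 at x = 7, residual -5.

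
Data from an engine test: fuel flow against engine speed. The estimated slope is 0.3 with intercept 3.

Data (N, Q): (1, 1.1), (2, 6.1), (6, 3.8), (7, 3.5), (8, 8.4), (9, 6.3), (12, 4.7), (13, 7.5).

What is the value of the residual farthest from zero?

e = 3

N=1: Q̂ = 3 + 0.3·1 = 3.3; e = 1.1 − 3.3 = -2.2
N=2: Q̂ = 3 + 0.3·2 = 3.6; e = 6.1 − 3.6 = 2.5
N=6: Q̂ = 3 + 0.3·6 = 4.8; e = 3.8 − 4.8 = -1
N=7: Q̂ = 3 + 0.3·7 = 5.1; e = 3.5 − 5.1 = -1.6
N=8: Q̂ = 3 + 0.3·8 = 5.4; e = 8.4 − 5.4 = 3
N=9: Q̂ = 3 + 0.3·9 = 5.7; e = 6.3 − 5.7 = 0.6
N=12: Q̂ = 3 + 0.3·12 = 6.6; e = 4.7 − 6.6 = -1.9
N=13: Q̂ = 3 + 0.3·13 = 6.9; e = 7.5 − 6.9 = 0.6
Largest |e| is 3 at N = 8, residual 3.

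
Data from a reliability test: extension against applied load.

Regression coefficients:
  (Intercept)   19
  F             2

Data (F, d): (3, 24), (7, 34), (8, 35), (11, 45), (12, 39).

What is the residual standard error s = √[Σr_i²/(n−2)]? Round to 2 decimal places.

s = 3.37

F=3: d̂ = 19 + 2·3 = 25; r = 24 − 25 = -1
F=7: d̂ = 19 + 2·7 = 33; r = 34 − 33 = 1
F=8: d̂ = 19 + 2·8 = 35; r = 35 − 35 = 0
F=11: d̂ = 19 + 2·11 = 41; r = 45 − 41 = 4
F=12: d̂ = 19 + 2·12 = 43; r = 39 − 43 = -4
SSE = 1 + 1 + 0 + 16 + 16 = 34
s = √(34/3) = √11.3333 ≈ 3.37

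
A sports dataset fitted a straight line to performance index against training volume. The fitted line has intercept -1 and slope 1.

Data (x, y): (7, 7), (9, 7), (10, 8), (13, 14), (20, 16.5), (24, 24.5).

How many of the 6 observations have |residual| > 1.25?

x=7: ŷ = -1 + 7 = 6; e = 7 − 6 = 1
x=9: ŷ = -1 + 9 = 8; e = 7 − 8 = -1
x=10: ŷ = -1 + 10 = 9; e = 8 − 9 = -1
x=13: ŷ = -1 + 13 = 12; e = 14 − 12 = 2
x=20: ŷ = -1 + 20 = 19; e = 16.5 − 19 = -2.5
x=24: ŷ = -1 + 24 = 23; e = 24.5 − 23 = 1.5
|e| > 1.25: x=13 (|e|=2), x=20 (|e|=2.5), x=24 (|e|=1.5) → 3

3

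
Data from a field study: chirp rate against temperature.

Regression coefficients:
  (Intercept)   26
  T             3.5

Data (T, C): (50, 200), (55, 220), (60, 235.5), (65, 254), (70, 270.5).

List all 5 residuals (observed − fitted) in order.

-1, 1.5, -0.5, 0.5, -0.5

T=50: Ĉ = 26 + 3.5·50 = 201; e = 200 − 201 = -1
T=55: Ĉ = 26 + 3.5·55 = 218.5; e = 220 − 218.5 = 1.5
T=60: Ĉ = 26 + 3.5·60 = 236; e = 235.5 − 236 = -0.5
T=65: Ĉ = 26 + 3.5·65 = 253.5; e = 254 − 253.5 = 0.5
T=70: Ĉ = 26 + 3.5·70 = 271; e = 270.5 − 271 = -0.5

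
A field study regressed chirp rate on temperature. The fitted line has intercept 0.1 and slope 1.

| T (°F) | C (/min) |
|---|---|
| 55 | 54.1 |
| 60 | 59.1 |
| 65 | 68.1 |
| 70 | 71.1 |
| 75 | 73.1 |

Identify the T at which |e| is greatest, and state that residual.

T=55: Ĉ = 0.1 + 55 = 55.1; e = 54.1 − 55.1 = -1
T=60: Ĉ = 0.1 + 60 = 60.1; e = 59.1 − 60.1 = -1
T=65: Ĉ = 0.1 + 65 = 65.1; e = 68.1 − 65.1 = 3
T=70: Ĉ = 0.1 + 70 = 70.1; e = 71.1 − 70.1 = 1
T=75: Ĉ = 0.1 + 75 = 75.1; e = 73.1 − 75.1 = -2
Largest |e| is 3 at T = 65, residual 3.

T = 65, e = 3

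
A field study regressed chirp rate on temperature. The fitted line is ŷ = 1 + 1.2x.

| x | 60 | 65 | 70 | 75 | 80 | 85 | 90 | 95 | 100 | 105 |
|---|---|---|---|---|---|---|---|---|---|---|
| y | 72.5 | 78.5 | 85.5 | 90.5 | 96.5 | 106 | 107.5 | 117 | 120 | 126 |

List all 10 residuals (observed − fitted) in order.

x=60: ŷ = 1 + 1.2·60 = 73; e = 72.5 − 73 = -0.5
x=65: ŷ = 1 + 1.2·65 = 79; e = 78.5 − 79 = -0.5
x=70: ŷ = 1 + 1.2·70 = 85; e = 85.5 − 85 = 0.5
x=75: ŷ = 1 + 1.2·75 = 91; e = 90.5 − 91 = -0.5
x=80: ŷ = 1 + 1.2·80 = 97; e = 96.5 − 97 = -0.5
x=85: ŷ = 1 + 1.2·85 = 103; e = 106 − 103 = 3
x=90: ŷ = 1 + 1.2·90 = 109; e = 107.5 − 109 = -1.5
x=95: ŷ = 1 + 1.2·95 = 115; e = 117 − 115 = 2
x=100: ŷ = 1 + 1.2·100 = 121; e = 120 − 121 = -1
x=105: ŷ = 1 + 1.2·105 = 127; e = 126 − 127 = -1

-0.5, -0.5, 0.5, -0.5, -0.5, 3, -1.5, 2, -1, -1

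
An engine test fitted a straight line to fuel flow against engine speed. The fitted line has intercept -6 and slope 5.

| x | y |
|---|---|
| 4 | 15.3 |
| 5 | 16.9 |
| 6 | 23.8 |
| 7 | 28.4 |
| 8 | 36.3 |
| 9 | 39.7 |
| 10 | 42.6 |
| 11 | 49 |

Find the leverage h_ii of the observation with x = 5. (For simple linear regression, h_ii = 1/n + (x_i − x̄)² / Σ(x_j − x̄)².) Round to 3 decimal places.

h = 0.274

x̄ = (4 + 5 + 6 + 7 + 8 + 9 + 10 + 11)/8 = 7.5
Σ(x − x̄)² = 12.25 + 6.25 + 2.25 + 0.25 + 0.25 + 2.25 + 6.25 + 12.25 = 42
h = 1/8 + (-2.5)²/42 = 0.125 + 0.14881 = 0.274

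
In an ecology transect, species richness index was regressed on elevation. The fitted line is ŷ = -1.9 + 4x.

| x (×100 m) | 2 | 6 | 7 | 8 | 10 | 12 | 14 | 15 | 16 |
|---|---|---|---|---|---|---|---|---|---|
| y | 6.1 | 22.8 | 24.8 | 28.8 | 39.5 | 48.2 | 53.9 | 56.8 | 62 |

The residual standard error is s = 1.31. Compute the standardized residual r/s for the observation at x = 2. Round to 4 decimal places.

0.0000

ŷ = -1.9 + 4·2 = 6.1
r = 6.1 − 6.1 = 0
r/s = 0 / 1.31 = 0.0000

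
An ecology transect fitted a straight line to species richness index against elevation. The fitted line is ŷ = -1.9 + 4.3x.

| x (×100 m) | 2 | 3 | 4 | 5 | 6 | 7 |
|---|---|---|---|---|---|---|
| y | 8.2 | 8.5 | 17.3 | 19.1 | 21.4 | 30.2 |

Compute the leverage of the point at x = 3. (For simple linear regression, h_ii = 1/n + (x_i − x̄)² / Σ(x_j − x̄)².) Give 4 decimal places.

h = 0.2952

x̄ = (2 + 3 + 4 + 5 + 6 + 7)/6 = 4.5
Σ(x − x̄)² = 6.25 + 2.25 + 0.25 + 0.25 + 2.25 + 6.25 = 17.5
h = 1/6 + (-1.5)²/17.5 = 0.166667 + 0.128571 = 0.2952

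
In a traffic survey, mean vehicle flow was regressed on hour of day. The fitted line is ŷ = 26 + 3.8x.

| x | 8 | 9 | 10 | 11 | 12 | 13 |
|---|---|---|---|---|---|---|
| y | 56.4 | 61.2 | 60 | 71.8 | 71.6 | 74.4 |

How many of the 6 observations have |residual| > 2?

2

x=8: ŷ = 26 + 3.8·8 = 56.4; r = 56.4 − 56.4 = 0
x=9: ŷ = 26 + 3.8·9 = 60.2; r = 61.2 − 60.2 = 1
x=10: ŷ = 26 + 3.8·10 = 64; r = 60 − 64 = -4
x=11: ŷ = 26 + 3.8·11 = 67.8; r = 71.8 − 67.8 = 4
x=12: ŷ = 26 + 3.8·12 = 71.6; r = 71.6 − 71.6 = 0
x=13: ŷ = 26 + 3.8·13 = 75.4; r = 74.4 − 75.4 = -1
|r| > 2: x=10 (|r|=4), x=11 (|r|=4) → 2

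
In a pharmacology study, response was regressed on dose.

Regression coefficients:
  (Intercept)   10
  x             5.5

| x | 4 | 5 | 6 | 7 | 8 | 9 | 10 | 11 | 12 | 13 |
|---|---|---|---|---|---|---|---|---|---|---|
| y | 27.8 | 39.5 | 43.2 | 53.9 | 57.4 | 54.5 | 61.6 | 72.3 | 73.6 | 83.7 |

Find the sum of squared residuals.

SSE = 112.8

x=4: ŷ = 10 + 5.5·4 = 32; r = 27.8 − 32 = -4.2
x=5: ŷ = 10 + 5.5·5 = 37.5; r = 39.5 − 37.5 = 2
x=6: ŷ = 10 + 5.5·6 = 43; r = 43.2 − 43 = 0.2
x=7: ŷ = 10 + 5.5·7 = 48.5; r = 53.9 − 48.5 = 5.4
x=8: ŷ = 10 + 5.5·8 = 54; r = 57.4 − 54 = 3.4
x=9: ŷ = 10 + 5.5·9 = 59.5; r = 54.5 − 59.5 = -5
x=10: ŷ = 10 + 5.5·10 = 65; r = 61.6 − 65 = -3.4
x=11: ŷ = 10 + 5.5·11 = 70.5; r = 72.3 − 70.5 = 1.8
x=12: ŷ = 10 + 5.5·12 = 76; r = 73.6 − 76 = -2.4
x=13: ŷ = 10 + 5.5·13 = 81.5; r = 83.7 − 81.5 = 2.2
SSE = 17.64 + 4 + 0.04 + 29.16 + 11.56 + 25 + 11.56 + 3.24 + 5.76 + 4.84 = 112.8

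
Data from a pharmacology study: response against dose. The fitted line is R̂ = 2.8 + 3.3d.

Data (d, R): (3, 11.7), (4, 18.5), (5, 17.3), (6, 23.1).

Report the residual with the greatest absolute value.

d=3: R̂ = 2.8 + 3.3·3 = 12.7; e = 11.7 − 12.7 = -1
d=4: R̂ = 2.8 + 3.3·4 = 16; e = 18.5 − 16 = 2.5
d=5: R̂ = 2.8 + 3.3·5 = 19.3; e = 17.3 − 19.3 = -2
d=6: R̂ = 2.8 + 3.3·6 = 22.6; e = 23.1 − 22.6 = 0.5
Largest |e| is 2.5 at d = 4, residual 2.5.

e = 2.5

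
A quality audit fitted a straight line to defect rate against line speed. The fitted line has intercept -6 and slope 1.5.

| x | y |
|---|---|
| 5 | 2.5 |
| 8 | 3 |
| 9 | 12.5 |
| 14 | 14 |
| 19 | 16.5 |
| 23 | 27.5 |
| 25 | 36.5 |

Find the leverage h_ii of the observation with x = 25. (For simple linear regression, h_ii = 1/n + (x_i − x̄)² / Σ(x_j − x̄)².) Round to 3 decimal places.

h = 0.432

x̄ = (5 + 8 + 9 + 14 + 19 + 23 + 25)/7 = 14.7143
Σ(x − x̄)² = 94.3673 + 45.0816 + 32.6531 + 0.510204 + 18.3673 + 68.6531 + 105.796 = 365.429
h = 1/7 + (10.2857)²/365.429 = 0.142857 + 0.289512 = 0.432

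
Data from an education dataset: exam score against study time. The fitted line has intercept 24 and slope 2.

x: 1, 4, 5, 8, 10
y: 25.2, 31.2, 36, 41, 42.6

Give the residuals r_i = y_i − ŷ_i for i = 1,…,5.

-0.8, -0.8, 2, 1, -1.4

x=1: ŷ = 24 + 2·1 = 26; r = 25.2 − 26 = -0.8
x=4: ŷ = 24 + 2·4 = 32; r = 31.2 − 32 = -0.8
x=5: ŷ = 24 + 2·5 = 34; r = 36 − 34 = 2
x=8: ŷ = 24 + 2·8 = 40; r = 41 − 40 = 1
x=10: ŷ = 24 + 2·10 = 44; r = 42.6 − 44 = -1.4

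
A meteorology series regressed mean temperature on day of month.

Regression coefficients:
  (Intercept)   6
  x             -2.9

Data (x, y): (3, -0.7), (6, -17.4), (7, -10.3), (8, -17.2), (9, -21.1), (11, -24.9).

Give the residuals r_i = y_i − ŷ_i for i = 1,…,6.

2, -6, 4, 0, -1, 1

x=3: ŷ = 6 − 2.9·3 = -2.7; r = -0.7 − (-2.7) = 2
x=6: ŷ = 6 − 2.9·6 = -11.4; r = -17.4 − (-11.4) = -6
x=7: ŷ = 6 − 2.9·7 = -14.3; r = -10.3 − (-14.3) = 4
x=8: ŷ = 6 − 2.9·8 = -17.2; r = -17.2 − (-17.2) = 0
x=9: ŷ = 6 − 2.9·9 = -20.1; r = -21.1 − (-20.1) = -1
x=11: ŷ = 6 − 2.9·11 = -25.9; r = -24.9 − (-25.9) = 1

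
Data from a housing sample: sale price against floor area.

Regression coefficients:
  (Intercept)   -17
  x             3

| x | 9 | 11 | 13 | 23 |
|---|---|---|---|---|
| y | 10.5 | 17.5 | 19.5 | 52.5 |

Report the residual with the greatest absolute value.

r = -2.5

x=9: ŷ = -17 + 3·9 = 10; r = 10.5 − 10 = 0.5
x=11: ŷ = -17 + 3·11 = 16; r = 17.5 − 16 = 1.5
x=13: ŷ = -17 + 3·13 = 22; r = 19.5 − 22 = -2.5
x=23: ŷ = -17 + 3·23 = 52; r = 52.5 − 52 = 0.5
Largest |r| is 2.5 at x = 13, residual -2.5.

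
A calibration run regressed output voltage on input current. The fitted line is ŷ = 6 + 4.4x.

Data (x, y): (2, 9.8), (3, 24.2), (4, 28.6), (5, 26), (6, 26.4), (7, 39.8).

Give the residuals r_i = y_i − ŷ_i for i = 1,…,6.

-5, 5, 5, -2, -6, 3

x=2: ŷ = 6 + 4.4·2 = 14.8; r = 9.8 − 14.8 = -5
x=3: ŷ = 6 + 4.4·3 = 19.2; r = 24.2 − 19.2 = 5
x=4: ŷ = 6 + 4.4·4 = 23.6; r = 28.6 − 23.6 = 5
x=5: ŷ = 6 + 4.4·5 = 28; r = 26 − 28 = -2
x=6: ŷ = 6 + 4.4·6 = 32.4; r = 26.4 − 32.4 = -6
x=7: ŷ = 6 + 4.4·7 = 36.8; r = 39.8 − 36.8 = 3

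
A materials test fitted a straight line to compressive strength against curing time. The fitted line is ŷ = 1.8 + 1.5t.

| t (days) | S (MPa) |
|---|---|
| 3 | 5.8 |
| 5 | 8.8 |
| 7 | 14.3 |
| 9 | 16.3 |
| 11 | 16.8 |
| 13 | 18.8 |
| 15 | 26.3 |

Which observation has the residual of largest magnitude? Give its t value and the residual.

t=3: ŷ = 1.8 + 1.5·3 = 6.3; e = 5.8 − 6.3 = -0.5
t=5: ŷ = 1.8 + 1.5·5 = 9.3; e = 8.8 − 9.3 = -0.5
t=7: ŷ = 1.8 + 1.5·7 = 12.3; e = 14.3 − 12.3 = 2
t=9: ŷ = 1.8 + 1.5·9 = 15.3; e = 16.3 − 15.3 = 1
t=11: ŷ = 1.8 + 1.5·11 = 18.3; e = 16.8 − 18.3 = -1.5
t=13: ŷ = 1.8 + 1.5·13 = 21.3; e = 18.8 − 21.3 = -2.5
t=15: ŷ = 1.8 + 1.5·15 = 24.3; e = 26.3 − 24.3 = 2
Largest |e| is 2.5 at t = 13, residual -2.5.

t = 13, e = -2.5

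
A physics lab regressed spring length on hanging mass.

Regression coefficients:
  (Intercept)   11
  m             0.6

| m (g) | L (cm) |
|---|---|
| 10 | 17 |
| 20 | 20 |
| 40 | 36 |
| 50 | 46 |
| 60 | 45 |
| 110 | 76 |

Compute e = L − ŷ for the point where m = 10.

e = 0

ŷ = 11 + 0.6·10 = 17
e = 17 − 17 = 0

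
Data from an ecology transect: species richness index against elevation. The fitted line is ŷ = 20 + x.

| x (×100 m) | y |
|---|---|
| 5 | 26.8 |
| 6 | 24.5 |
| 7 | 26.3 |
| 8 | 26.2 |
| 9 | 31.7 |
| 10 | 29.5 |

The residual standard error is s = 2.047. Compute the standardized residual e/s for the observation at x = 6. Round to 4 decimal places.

ŷ = 20 + 6 = 26
e = 24.5 − 26 = -1.5
e/s = -1.5 / 2.047 = -0.7328

-0.7328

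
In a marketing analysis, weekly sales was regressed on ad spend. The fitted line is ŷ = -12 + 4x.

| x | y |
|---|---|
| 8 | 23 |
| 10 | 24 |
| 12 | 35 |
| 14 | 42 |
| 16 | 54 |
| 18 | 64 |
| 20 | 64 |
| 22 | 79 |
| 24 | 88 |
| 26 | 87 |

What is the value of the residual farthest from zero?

x=8: ŷ = -12 + 4·8 = 20; e = 23 − 20 = 3
x=10: ŷ = -12 + 4·10 = 28; e = 24 − 28 = -4
x=12: ŷ = -12 + 4·12 = 36; e = 35 − 36 = -1
x=14: ŷ = -12 + 4·14 = 44; e = 42 − 44 = -2
x=16: ŷ = -12 + 4·16 = 52; e = 54 − 52 = 2
x=18: ŷ = -12 + 4·18 = 60; e = 64 − 60 = 4
x=20: ŷ = -12 + 4·20 = 68; e = 64 − 68 = -4
x=22: ŷ = -12 + 4·22 = 76; e = 79 − 76 = 3
x=24: ŷ = -12 + 4·24 = 84; e = 88 − 84 = 4
x=26: ŷ = -12 + 4·26 = 92; e = 87 − 92 = -5
Largest |e| is 5 at x = 26, residual -5.

e = -5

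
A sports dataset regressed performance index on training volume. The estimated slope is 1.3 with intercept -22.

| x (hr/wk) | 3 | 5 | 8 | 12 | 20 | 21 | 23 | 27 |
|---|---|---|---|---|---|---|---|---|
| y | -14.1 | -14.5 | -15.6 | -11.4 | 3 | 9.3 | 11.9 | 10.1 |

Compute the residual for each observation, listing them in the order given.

x=3: ŷ = -22 + 1.3·3 = -18.1; e = -14.1 − (-18.1) = 4
x=5: ŷ = -22 + 1.3·5 = -15.5; e = -14.5 − (-15.5) = 1
x=8: ŷ = -22 + 1.3·8 = -11.6; e = -15.6 − (-11.6) = -4
x=12: ŷ = -22 + 1.3·12 = -6.4; e = -11.4 − (-6.4) = -5
x=20: ŷ = -22 + 1.3·20 = 4; e = 3 − 4 = -1
x=21: ŷ = -22 + 1.3·21 = 5.3; e = 9.3 − 5.3 = 4
x=23: ŷ = -22 + 1.3·23 = 7.9; e = 11.9 − 7.9 = 4
x=27: ŷ = -22 + 1.3·27 = 13.1; e = 10.1 − 13.1 = -3

4, 1, -4, -5, -1, 4, 4, -3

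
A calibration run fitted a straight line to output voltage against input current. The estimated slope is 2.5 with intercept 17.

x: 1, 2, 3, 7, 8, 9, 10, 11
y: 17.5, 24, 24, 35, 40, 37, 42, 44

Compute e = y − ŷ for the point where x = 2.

ŷ = 17 + 2.5·2 = 22
e = 24 − 22 = 2

e = 2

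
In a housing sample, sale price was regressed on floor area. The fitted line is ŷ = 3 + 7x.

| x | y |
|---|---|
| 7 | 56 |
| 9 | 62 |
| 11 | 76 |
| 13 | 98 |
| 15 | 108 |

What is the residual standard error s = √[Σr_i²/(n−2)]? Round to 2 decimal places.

x=7: ŷ = 3 + 7·7 = 52; r = 56 − 52 = 4
x=9: ŷ = 3 + 7·9 = 66; r = 62 − 66 = -4
x=11: ŷ = 3 + 7·11 = 80; r = 76 − 80 = -4
x=13: ŷ = 3 + 7·13 = 94; r = 98 − 94 = 4
x=15: ŷ = 3 + 7·15 = 108; r = 108 − 108 = 0
SSE = 16 + 16 + 16 + 16 + 0 = 64
s = √(64/3) = √21.3333 ≈ 4.62

s = 4.62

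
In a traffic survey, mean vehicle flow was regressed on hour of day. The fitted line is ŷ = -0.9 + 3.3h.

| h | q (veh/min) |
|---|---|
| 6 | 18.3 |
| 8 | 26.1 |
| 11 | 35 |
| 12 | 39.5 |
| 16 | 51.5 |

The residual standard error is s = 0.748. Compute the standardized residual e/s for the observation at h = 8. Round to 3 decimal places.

0.802

ŷ = -0.9 + 3.3·8 = 25.5
e = 26.1 − 25.5 = 0.6
e/s = 0.6 / 0.748 = 0.802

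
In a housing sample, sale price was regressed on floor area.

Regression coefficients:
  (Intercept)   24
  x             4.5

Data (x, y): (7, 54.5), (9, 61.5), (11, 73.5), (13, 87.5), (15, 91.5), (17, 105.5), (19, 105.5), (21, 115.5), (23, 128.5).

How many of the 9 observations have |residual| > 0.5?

x=7: ŷ = 24 + 4.5·7 = 55.5; r = 54.5 − 55.5 = -1
x=9: ŷ = 24 + 4.5·9 = 64.5; r = 61.5 − 64.5 = -3
x=11: ŷ = 24 + 4.5·11 = 73.5; r = 73.5 − 73.5 = 0
x=13: ŷ = 24 + 4.5·13 = 82.5; r = 87.5 − 82.5 = 5
x=15: ŷ = 24 + 4.5·15 = 91.5; r = 91.5 − 91.5 = 0
x=17: ŷ = 24 + 4.5·17 = 100.5; r = 105.5 − 100.5 = 5
x=19: ŷ = 24 + 4.5·19 = 109.5; r = 105.5 − 109.5 = -4
x=21: ŷ = 24 + 4.5·21 = 118.5; r = 115.5 − 118.5 = -3
x=23: ŷ = 24 + 4.5·23 = 127.5; r = 128.5 − 127.5 = 1
|r| > 0.5: x=7 (|r|=1), x=9 (|r|=3), x=13 (|r|=5), x=17 (|r|=5), x=19 (|r|=4), x=21 (|r|=3), x=23 (|r|=1) → 7

7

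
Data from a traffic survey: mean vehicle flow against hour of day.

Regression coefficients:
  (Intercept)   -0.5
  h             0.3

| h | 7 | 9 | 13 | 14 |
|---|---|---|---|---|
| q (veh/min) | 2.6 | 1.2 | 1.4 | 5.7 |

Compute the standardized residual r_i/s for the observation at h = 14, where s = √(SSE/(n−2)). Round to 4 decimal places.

h=7: ŷ = -0.5 + 0.3·7 = 1.6; r = 2.6 − 1.6 = 1
h=9: ŷ = -0.5 + 0.3·9 = 2.2; r = 1.2 − 2.2 = -1
h=13: ŷ = -0.5 + 0.3·13 = 3.4; r = 1.4 − 3.4 = -2
h=14: ŷ = -0.5 + 0.3·14 = 3.7; r = 5.7 − 3.7 = 2
SSE = 1 + 1 + 4 + 4 = 10
s = √(10/2) = 2.23607
r/s = 2 / 2.23607 = 0.8944

0.8944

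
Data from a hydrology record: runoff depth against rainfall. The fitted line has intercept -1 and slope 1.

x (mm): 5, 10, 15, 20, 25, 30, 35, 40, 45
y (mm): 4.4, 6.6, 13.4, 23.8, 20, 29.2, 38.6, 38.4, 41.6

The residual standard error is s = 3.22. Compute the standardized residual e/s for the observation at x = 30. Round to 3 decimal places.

ŷ = -1 + 30 = 29
e = 29.2 − 29 = 0.2
e/s = 0.2 / 3.22 = 0.062

0.062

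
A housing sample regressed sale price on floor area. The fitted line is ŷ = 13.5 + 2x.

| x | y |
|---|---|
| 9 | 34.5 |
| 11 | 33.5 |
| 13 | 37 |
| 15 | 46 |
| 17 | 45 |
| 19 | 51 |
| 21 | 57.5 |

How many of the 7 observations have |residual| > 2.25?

4

x=9: ŷ = 13.5 + 2·9 = 31.5; e = 34.5 − 31.5 = 3
x=11: ŷ = 13.5 + 2·11 = 35.5; e = 33.5 − 35.5 = -2
x=13: ŷ = 13.5 + 2·13 = 39.5; e = 37 − 39.5 = -2.5
x=15: ŷ = 13.5 + 2·15 = 43.5; e = 46 − 43.5 = 2.5
x=17: ŷ = 13.5 + 2·17 = 47.5; e = 45 − 47.5 = -2.5
x=19: ŷ = 13.5 + 2·19 = 51.5; e = 51 − 51.5 = -0.5
x=21: ŷ = 13.5 + 2·21 = 55.5; e = 57.5 − 55.5 = 2
|e| > 2.25: x=9 (|e|=3), x=13 (|e|=2.5), x=15 (|e|=2.5), x=17 (|e|=2.5) → 4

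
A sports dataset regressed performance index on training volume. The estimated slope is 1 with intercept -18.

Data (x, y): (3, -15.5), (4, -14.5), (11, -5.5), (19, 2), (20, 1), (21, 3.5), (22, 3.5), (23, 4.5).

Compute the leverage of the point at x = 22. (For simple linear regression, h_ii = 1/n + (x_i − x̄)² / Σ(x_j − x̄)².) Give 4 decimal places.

x̄ = (3 + 4 + 11 + 19 + 20 + 21 + 22 + 23)/8 = 15.375
Σ(x − x̄)² = 153.141 + 129.391 + 19.1406 + 13.1406 + 21.3906 + 31.6406 + 43.8906 + 58.1406 = 469.875
h = 1/8 + (6.625)²/469.875 = 0.125 + 0.0934092 = 0.2184

h = 0.2184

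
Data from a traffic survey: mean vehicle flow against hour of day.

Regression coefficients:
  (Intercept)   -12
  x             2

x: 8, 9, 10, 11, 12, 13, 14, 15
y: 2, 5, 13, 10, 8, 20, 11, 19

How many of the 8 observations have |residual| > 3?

x=8: ŷ = -12 + 2·8 = 4; e = 2 − 4 = -2
x=9: ŷ = -12 + 2·9 = 6; e = 5 − 6 = -1
x=10: ŷ = -12 + 2·10 = 8; e = 13 − 8 = 5
x=11: ŷ = -12 + 2·11 = 10; e = 10 − 10 = 0
x=12: ŷ = -12 + 2·12 = 12; e = 8 − 12 = -4
x=13: ŷ = -12 + 2·13 = 14; e = 20 − 14 = 6
x=14: ŷ = -12 + 2·14 = 16; e = 11 − 16 = -5
x=15: ŷ = -12 + 2·15 = 18; e = 19 − 18 = 1
|e| > 3: x=10 (|e|=5), x=12 (|e|=4), x=13 (|e|=6), x=14 (|e|=5) → 4

4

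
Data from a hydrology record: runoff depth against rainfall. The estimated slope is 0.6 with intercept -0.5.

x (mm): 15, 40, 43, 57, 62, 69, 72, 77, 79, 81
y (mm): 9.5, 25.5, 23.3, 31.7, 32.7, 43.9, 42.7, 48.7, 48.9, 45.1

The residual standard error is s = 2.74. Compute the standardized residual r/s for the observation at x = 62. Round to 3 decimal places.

-1.460

ŷ = -0.5 + 0.6·62 = 36.7
r = 32.7 − 36.7 = -4
r/s = -4 / 2.74 = -1.460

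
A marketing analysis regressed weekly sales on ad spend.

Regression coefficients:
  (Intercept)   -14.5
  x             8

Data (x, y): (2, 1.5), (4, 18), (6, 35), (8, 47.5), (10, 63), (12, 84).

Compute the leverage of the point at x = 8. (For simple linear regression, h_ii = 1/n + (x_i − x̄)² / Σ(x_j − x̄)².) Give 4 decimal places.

h = 0.1810

x̄ = (2 + 4 + 6 + 8 + 10 + 12)/6 = 7
Σ(x − x̄)² = 25 + 9 + 1 + 1 + 9 + 25 = 70
h = 1/6 + (1)²/70 = 0.166667 + 0.0142857 = 0.1810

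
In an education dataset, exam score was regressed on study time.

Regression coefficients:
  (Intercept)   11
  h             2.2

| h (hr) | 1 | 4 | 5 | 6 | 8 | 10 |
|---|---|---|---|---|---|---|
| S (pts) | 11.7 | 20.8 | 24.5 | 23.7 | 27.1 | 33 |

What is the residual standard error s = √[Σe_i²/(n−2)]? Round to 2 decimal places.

h=1: Ŝ = 11 + 2.2·1 = 13.2; e = 11.7 − 13.2 = -1.5
h=4: Ŝ = 11 + 2.2·4 = 19.8; e = 20.8 − 19.8 = 1
h=5: Ŝ = 11 + 2.2·5 = 22; e = 24.5 − 22 = 2.5
h=6: Ŝ = 11 + 2.2·6 = 24.2; e = 23.7 − 24.2 = -0.5
h=8: Ŝ = 11 + 2.2·8 = 28.6; e = 27.1 − 28.6 = -1.5
h=10: Ŝ = 11 + 2.2·10 = 33; e = 33 − 33 = 0
SSE = 2.25 + 1 + 6.25 + 0.25 + 2.25 + 0 = 12
s = √(12/4) = √3 ≈ 1.73

s = 1.73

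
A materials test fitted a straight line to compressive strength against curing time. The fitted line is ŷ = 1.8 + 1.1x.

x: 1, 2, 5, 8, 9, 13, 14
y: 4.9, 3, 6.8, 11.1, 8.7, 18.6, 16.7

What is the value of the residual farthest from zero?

x=1: ŷ = 1.8 + 1.1·1 = 2.9; e = 4.9 − 2.9 = 2
x=2: ŷ = 1.8 + 1.1·2 = 4; e = 3 − 4 = -1
x=5: ŷ = 1.8 + 1.1·5 = 7.3; e = 6.8 − 7.3 = -0.5
x=8: ŷ = 1.8 + 1.1·8 = 10.6; e = 11.1 − 10.6 = 0.5
x=9: ŷ = 1.8 + 1.1·9 = 11.7; e = 8.7 − 11.7 = -3
x=13: ŷ = 1.8 + 1.1·13 = 16.1; e = 18.6 − 16.1 = 2.5
x=14: ŷ = 1.8 + 1.1·14 = 17.2; e = 16.7 − 17.2 = -0.5
Largest |e| is 3 at x = 9, residual -3.

e = -3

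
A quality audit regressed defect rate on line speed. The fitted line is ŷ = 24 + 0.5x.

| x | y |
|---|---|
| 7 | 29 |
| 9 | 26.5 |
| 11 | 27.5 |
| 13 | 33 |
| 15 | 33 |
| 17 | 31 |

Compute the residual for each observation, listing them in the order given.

1.5, -2, -2, 2.5, 1.5, -1.5

x=7: ŷ = 24 + 0.5·7 = 27.5; e = 29 − 27.5 = 1.5
x=9: ŷ = 24 + 0.5·9 = 28.5; e = 26.5 − 28.5 = -2
x=11: ŷ = 24 + 0.5·11 = 29.5; e = 27.5 − 29.5 = -2
x=13: ŷ = 24 + 0.5·13 = 30.5; e = 33 − 30.5 = 2.5
x=15: ŷ = 24 + 0.5·15 = 31.5; e = 33 − 31.5 = 1.5
x=17: ŷ = 24 + 0.5·17 = 32.5; e = 31 − 32.5 = -1.5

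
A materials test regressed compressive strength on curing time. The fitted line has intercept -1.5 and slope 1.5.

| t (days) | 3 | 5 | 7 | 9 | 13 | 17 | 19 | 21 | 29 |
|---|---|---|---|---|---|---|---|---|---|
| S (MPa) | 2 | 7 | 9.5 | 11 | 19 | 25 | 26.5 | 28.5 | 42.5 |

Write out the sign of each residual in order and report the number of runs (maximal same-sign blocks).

6 runs

t=3: Ŝ = -1.5 + 1.5·3 = 3; e = 2 − 3 = -1
t=5: Ŝ = -1.5 + 1.5·5 = 6; e = 7 − 6 = 1
t=7: Ŝ = -1.5 + 1.5·7 = 9; e = 9.5 − 9 = 0.5
t=9: Ŝ = -1.5 + 1.5·9 = 12; e = 11 − 12 = -1
t=13: Ŝ = -1.5 + 1.5·13 = 18; e = 19 − 18 = 1
t=17: Ŝ = -1.5 + 1.5·17 = 24; e = 25 − 24 = 1
t=19: Ŝ = -1.5 + 1.5·19 = 27; e = 26.5 − 27 = -0.5
t=21: Ŝ = -1.5 + 1.5·21 = 30; e = 28.5 − 30 = -1.5
t=29: Ŝ = -1.5 + 1.5·29 = 42; e = 42.5 − 42 = 0.5
Signs: − + + − + + − − +
Runs: −×1, +×2, −×1, +×2, −×2, +×1 → 6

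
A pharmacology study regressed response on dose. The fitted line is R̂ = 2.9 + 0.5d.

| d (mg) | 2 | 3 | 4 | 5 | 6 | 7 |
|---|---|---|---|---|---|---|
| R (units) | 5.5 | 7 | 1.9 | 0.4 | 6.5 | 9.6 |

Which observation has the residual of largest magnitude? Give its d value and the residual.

d = 5, e = -5

d=2: R̂ = 2.9 + 0.5·2 = 3.9; e = 5.5 − 3.9 = 1.6
d=3: R̂ = 2.9 + 0.5·3 = 4.4; e = 7 − 4.4 = 2.6
d=4: R̂ = 2.9 + 0.5·4 = 4.9; e = 1.9 − 4.9 = -3
d=5: R̂ = 2.9 + 0.5·5 = 5.4; e = 0.4 − 5.4 = -5
d=6: R̂ = 2.9 + 0.5·6 = 5.9; e = 6.5 − 5.9 = 0.6
d=7: R̂ = 2.9 + 0.5·7 = 6.4; e = 9.6 − 6.4 = 3.2
Largest |e| is 5 at d = 5, residual -5.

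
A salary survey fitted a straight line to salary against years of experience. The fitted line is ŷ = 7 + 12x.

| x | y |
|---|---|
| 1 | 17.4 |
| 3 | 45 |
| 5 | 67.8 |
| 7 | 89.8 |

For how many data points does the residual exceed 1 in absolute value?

x=1: ŷ = 7 + 12·1 = 19; r = 17.4 − 19 = -1.6
x=3: ŷ = 7 + 12·3 = 43; r = 45 − 43 = 2
x=5: ŷ = 7 + 12·5 = 67; r = 67.8 − 67 = 0.8
x=7: ŷ = 7 + 12·7 = 91; r = 89.8 − 91 = -1.2
|r| > 1: x=1 (|r|=1.6), x=3 (|r|=2), x=7 (|r|=1.2) → 3

3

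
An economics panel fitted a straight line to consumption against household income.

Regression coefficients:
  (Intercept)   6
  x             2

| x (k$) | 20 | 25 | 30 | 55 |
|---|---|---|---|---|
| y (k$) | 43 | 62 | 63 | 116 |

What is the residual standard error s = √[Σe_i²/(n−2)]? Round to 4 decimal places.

x=20: ŷ = 6 + 2·20 = 46; e = 43 − 46 = -3
x=25: ŷ = 6 + 2·25 = 56; e = 62 − 56 = 6
x=30: ŷ = 6 + 2·30 = 66; e = 63 − 66 = -3
x=55: ŷ = 6 + 2·55 = 116; e = 116 − 116 = 0
SSE = 9 + 36 + 9 + 0 = 54
s = √(54/2) = √27 ≈ 5.1962

s = 5.1962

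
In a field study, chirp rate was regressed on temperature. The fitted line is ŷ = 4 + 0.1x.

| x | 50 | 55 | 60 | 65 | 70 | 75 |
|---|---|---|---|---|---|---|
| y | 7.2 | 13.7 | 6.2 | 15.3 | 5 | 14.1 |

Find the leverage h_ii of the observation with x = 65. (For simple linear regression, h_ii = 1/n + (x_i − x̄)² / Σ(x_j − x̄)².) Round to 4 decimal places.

h = 0.1810

x̄ = (50 + 55 + 60 + 65 + 70 + 75)/6 = 62.5
Σ(x − x̄)² = 156.25 + 56.25 + 6.25 + 6.25 + 56.25 + 156.25 = 437.5
h = 1/6 + (2.5)²/437.5 = 0.166667 + 0.0142857 = 0.1810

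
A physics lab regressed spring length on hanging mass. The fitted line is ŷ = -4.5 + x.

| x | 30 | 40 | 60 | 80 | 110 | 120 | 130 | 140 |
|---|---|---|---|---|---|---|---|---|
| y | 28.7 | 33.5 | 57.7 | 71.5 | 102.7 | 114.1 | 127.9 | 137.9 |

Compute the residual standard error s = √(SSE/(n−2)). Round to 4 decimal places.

x=30: ŷ = -4.5 + 30 = 25.5; e = 28.7 − 25.5 = 3.2
x=40: ŷ = -4.5 + 40 = 35.5; e = 33.5 − 35.5 = -2
x=60: ŷ = -4.5 + 60 = 55.5; e = 57.7 − 55.5 = 2.2
x=80: ŷ = -4.5 + 80 = 75.5; e = 71.5 − 75.5 = -4
x=110: ŷ = -4.5 + 110 = 105.5; e = 102.7 − 105.5 = -2.8
x=120: ŷ = -4.5 + 120 = 115.5; e = 114.1 − 115.5 = -1.4
x=130: ŷ = -4.5 + 130 = 125.5; e = 127.9 − 125.5 = 2.4
x=140: ŷ = -4.5 + 140 = 135.5; e = 137.9 − 135.5 = 2.4
SSE = 10.24 + 4 + 4.84 + 16 + 7.84 + 1.96 + 5.76 + 5.76 = 56.4
s = √(56.4/6) = √9.4 ≈ 3.0659

s = 3.0659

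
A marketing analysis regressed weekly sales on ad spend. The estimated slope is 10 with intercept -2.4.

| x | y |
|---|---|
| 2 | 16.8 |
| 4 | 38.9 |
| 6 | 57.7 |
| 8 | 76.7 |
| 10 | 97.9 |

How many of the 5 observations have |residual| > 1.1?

1

x=2: ŷ = -2.4 + 10·2 = 17.6; e = 16.8 − 17.6 = -0.8
x=4: ŷ = -2.4 + 10·4 = 37.6; e = 38.9 − 37.6 = 1.3
x=6: ŷ = -2.4 + 10·6 = 57.6; e = 57.7 − 57.6 = 0.1
x=8: ŷ = -2.4 + 10·8 = 77.6; e = 76.7 − 77.6 = -0.9
x=10: ŷ = -2.4 + 10·10 = 97.6; e = 97.9 − 97.6 = 0.3
|e| > 1.1: x=4 (|e|=1.3) → 1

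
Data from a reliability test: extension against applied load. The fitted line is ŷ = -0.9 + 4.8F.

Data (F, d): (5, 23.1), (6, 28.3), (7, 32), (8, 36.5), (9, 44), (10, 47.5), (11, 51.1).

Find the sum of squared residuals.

F=5: ŷ = -0.9 + 4.8·5 = 23.1; e = 23.1 − 23.1 = 0
F=6: ŷ = -0.9 + 4.8·6 = 27.9; e = 28.3 − 27.9 = 0.4
F=7: ŷ = -0.9 + 4.8·7 = 32.7; e = 32 − 32.7 = -0.7
F=8: ŷ = -0.9 + 4.8·8 = 37.5; e = 36.5 − 37.5 = -1
F=9: ŷ = -0.9 + 4.8·9 = 42.3; e = 44 − 42.3 = 1.7
F=10: ŷ = -0.9 + 4.8·10 = 47.1; e = 47.5 − 47.1 = 0.4
F=11: ŷ = -0.9 + 4.8·11 = 51.9; e = 51.1 − 51.9 = -0.8
SSE = 0 + 0.16 + 0.49 + 1 + 2.89 + 0.16 + 0.64 = 5.34

SSE = 5.34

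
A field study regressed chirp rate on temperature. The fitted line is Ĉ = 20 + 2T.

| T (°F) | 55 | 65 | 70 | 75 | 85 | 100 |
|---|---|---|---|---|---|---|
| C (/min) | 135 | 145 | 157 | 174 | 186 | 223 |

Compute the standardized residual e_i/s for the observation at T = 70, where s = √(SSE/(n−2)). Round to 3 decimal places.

T=55: Ĉ = 20 + 2·55 = 130; e = 135 − 130 = 5
T=65: Ĉ = 20 + 2·65 = 150; e = 145 − 150 = -5
T=70: Ĉ = 20 + 2·70 = 160; e = 157 − 160 = -3
T=75: Ĉ = 20 + 2·75 = 170; e = 174 − 170 = 4
T=85: Ĉ = 20 + 2·85 = 190; e = 186 − 190 = -4
T=100: Ĉ = 20 + 2·100 = 220; e = 223 − 220 = 3
SSE = 25 + 25 + 9 + 16 + 16 + 9 = 100
s = √(100/4) = 5
e/s = -3 / 5 = -0.600

-0.600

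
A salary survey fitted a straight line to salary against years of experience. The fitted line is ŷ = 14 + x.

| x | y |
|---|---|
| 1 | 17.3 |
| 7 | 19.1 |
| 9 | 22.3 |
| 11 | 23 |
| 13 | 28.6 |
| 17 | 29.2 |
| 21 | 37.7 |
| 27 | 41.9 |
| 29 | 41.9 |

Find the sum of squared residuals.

SSE = 28.5

x=1: ŷ = 14 + 1 = 15; e = 17.3 − 15 = 2.3
x=7: ŷ = 14 + 7 = 21; e = 19.1 − 21 = -1.9
x=9: ŷ = 14 + 9 = 23; e = 22.3 − 23 = -0.7
x=11: ŷ = 14 + 11 = 25; e = 23 − 25 = -2
x=13: ŷ = 14 + 13 = 27; e = 28.6 − 27 = 1.6
x=17: ŷ = 14 + 17 = 31; e = 29.2 − 31 = -1.8
x=21: ŷ = 14 + 21 = 35; e = 37.7 − 35 = 2.7
x=27: ŷ = 14 + 27 = 41; e = 41.9 − 41 = 0.9
x=29: ŷ = 14 + 29 = 43; e = 41.9 − 43 = -1.1
SSE = 5.29 + 3.61 + 0.49 + 4 + 2.56 + 3.24 + 7.29 + 0.81 + 1.21 = 28.5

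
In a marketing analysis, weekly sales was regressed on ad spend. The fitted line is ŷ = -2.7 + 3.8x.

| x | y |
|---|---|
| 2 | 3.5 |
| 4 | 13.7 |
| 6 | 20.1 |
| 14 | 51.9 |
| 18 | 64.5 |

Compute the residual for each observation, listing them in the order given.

-1.4, 1.2, 0, 1.4, -1.2

x=2: ŷ = -2.7 + 3.8·2 = 4.9; r = 3.5 − 4.9 = -1.4
x=4: ŷ = -2.7 + 3.8·4 = 12.5; r = 13.7 − 12.5 = 1.2
x=6: ŷ = -2.7 + 3.8·6 = 20.1; r = 20.1 − 20.1 = 0
x=14: ŷ = -2.7 + 3.8·14 = 50.5; r = 51.9 − 50.5 = 1.4
x=18: ŷ = -2.7 + 3.8·18 = 65.7; r = 64.5 − 65.7 = -1.2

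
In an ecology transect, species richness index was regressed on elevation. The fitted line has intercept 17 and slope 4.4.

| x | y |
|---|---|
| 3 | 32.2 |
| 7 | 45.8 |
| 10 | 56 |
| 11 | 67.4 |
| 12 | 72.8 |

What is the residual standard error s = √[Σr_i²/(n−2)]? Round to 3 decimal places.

s = 3.916

x=3: ŷ = 17 + 4.4·3 = 30.2; r = 32.2 − 30.2 = 2
x=7: ŷ = 17 + 4.4·7 = 47.8; r = 45.8 − 47.8 = -2
x=10: ŷ = 17 + 4.4·10 = 61; r = 56 − 61 = -5
x=11: ŷ = 17 + 4.4·11 = 65.4; r = 67.4 − 65.4 = 2
x=12: ŷ = 17 + 4.4·12 = 69.8; r = 72.8 − 69.8 = 3
SSE = 4 + 4 + 25 + 4 + 9 = 46
s = √(46/3) = √15.3333 ≈ 3.916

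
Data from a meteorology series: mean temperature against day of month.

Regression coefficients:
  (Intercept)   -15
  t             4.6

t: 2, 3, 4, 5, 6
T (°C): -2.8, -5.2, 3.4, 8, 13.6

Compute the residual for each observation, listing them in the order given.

t=2: ŷ = -15 + 4.6·2 = -5.8; r = -2.8 − (-5.8) = 3
t=3: ŷ = -15 + 4.6·3 = -1.2; r = -5.2 − (-1.2) = -4
t=4: ŷ = -15 + 4.6·4 = 3.4; r = 3.4 − 3.4 = 0
t=5: ŷ = -15 + 4.6·5 = 8; r = 8 − 8 = 0
t=6: ŷ = -15 + 4.6·6 = 12.6; r = 13.6 − 12.6 = 1

3, -4, 0, 0, 1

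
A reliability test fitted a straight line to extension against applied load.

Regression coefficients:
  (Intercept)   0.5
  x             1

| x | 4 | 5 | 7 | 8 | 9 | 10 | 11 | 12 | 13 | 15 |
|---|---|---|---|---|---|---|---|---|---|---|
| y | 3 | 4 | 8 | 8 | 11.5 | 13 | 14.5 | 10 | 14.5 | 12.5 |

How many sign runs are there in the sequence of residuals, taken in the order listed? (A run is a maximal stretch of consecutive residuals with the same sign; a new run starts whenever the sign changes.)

7 runs

x=4: ŷ = 0.5 + 4 = 4.5; e = 3 − 4.5 = -1.5
x=5: ŷ = 0.5 + 5 = 5.5; e = 4 − 5.5 = -1.5
x=7: ŷ = 0.5 + 7 = 7.5; e = 8 − 7.5 = 0.5
x=8: ŷ = 0.5 + 8 = 8.5; e = 8 − 8.5 = -0.5
x=9: ŷ = 0.5 + 9 = 9.5; e = 11.5 − 9.5 = 2
x=10: ŷ = 0.5 + 10 = 10.5; e = 13 − 10.5 = 2.5
x=11: ŷ = 0.5 + 11 = 11.5; e = 14.5 − 11.5 = 3
x=12: ŷ = 0.5 + 12 = 12.5; e = 10 − 12.5 = -2.5
x=13: ŷ = 0.5 + 13 = 13.5; e = 14.5 − 13.5 = 1
x=15: ŷ = 0.5 + 15 = 15.5; e = 12.5 − 15.5 = -3
Signs: − − + − + + + − + −
Runs: −×2, +×1, −×1, +×3, −×1, +×1, −×1 → 7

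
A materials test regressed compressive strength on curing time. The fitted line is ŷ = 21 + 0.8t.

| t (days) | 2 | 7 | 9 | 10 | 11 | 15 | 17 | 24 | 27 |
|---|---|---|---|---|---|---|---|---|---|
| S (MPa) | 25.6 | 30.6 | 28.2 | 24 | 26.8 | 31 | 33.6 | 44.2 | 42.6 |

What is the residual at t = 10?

r = -5

ŷ = 21 + 0.8·10 = 29
r = 24 − 29 = -5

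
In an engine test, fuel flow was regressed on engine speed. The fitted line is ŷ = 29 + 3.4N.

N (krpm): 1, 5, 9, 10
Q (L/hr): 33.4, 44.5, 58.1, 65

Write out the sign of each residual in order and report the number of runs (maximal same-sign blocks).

N=1: ŷ = 29 + 3.4·1 = 32.4; e = 33.4 − 32.4 = 1
N=5: ŷ = 29 + 3.4·5 = 46; e = 44.5 − 46 = -1.5
N=9: ŷ = 29 + 3.4·9 = 59.6; e = 58.1 − 59.6 = -1.5
N=10: ŷ = 29 + 3.4·10 = 63; e = 65 − 63 = 2
Signs: + − − +
Runs: +×1, −×2, +×1 → 3

3 runs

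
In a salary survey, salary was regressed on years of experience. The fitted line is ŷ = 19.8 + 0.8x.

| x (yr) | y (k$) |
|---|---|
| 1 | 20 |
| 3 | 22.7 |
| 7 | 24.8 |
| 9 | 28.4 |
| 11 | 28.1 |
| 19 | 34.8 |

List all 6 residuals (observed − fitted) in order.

x=1: ŷ = 19.8 + 0.8·1 = 20.6; r = 20 − 20.6 = -0.6
x=3: ŷ = 19.8 + 0.8·3 = 22.2; r = 22.7 − 22.2 = 0.5
x=7: ŷ = 19.8 + 0.8·7 = 25.4; r = 24.8 − 25.4 = -0.6
x=9: ŷ = 19.8 + 0.8·9 = 27; r = 28.4 − 27 = 1.4
x=11: ŷ = 19.8 + 0.8·11 = 28.6; r = 28.1 − 28.6 = -0.5
x=19: ŷ = 19.8 + 0.8·19 = 35; r = 34.8 − 35 = -0.2

-0.6, 0.5, -0.6, 1.4, -0.5, -0.2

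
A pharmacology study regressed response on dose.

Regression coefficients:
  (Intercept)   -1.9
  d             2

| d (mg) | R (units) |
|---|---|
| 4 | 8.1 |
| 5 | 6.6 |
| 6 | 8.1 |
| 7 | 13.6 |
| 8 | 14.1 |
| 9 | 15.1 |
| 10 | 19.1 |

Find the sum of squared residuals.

d=4: R̂ = -1.9 + 2·4 = 6.1; e = 8.1 − 6.1 = 2
d=5: R̂ = -1.9 + 2·5 = 8.1; e = 6.6 − 8.1 = -1.5
d=6: R̂ = -1.9 + 2·6 = 10.1; e = 8.1 − 10.1 = -2
d=7: R̂ = -1.9 + 2·7 = 12.1; e = 13.6 − 12.1 = 1.5
d=8: R̂ = -1.9 + 2·8 = 14.1; e = 14.1 − 14.1 = 0
d=9: R̂ = -1.9 + 2·9 = 16.1; e = 15.1 − 16.1 = -1
d=10: R̂ = -1.9 + 2·10 = 18.1; e = 19.1 − 18.1 = 1
SSE = 4 + 2.25 + 4 + 2.25 + 0 + 1 + 1 = 14.5

SSE = 14.5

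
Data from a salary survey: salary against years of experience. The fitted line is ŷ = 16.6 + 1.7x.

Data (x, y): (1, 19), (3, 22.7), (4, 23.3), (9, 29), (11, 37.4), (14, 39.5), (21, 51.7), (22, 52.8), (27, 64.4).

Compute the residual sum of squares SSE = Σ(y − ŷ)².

SSE = 20.54

x=1: ŷ = 16.6 + 1.7·1 = 18.3; e = 19 − 18.3 = 0.7
x=3: ŷ = 16.6 + 1.7·3 = 21.7; e = 22.7 − 21.7 = 1
x=4: ŷ = 16.6 + 1.7·4 = 23.4; e = 23.3 − 23.4 = -0.1
x=9: ŷ = 16.6 + 1.7·9 = 31.9; e = 29 − 31.9 = -2.9
x=11: ŷ = 16.6 + 1.7·11 = 35.3; e = 37.4 − 35.3 = 2.1
x=14: ŷ = 16.6 + 1.7·14 = 40.4; e = 39.5 − 40.4 = -0.9
x=21: ŷ = 16.6 + 1.7·21 = 52.3; e = 51.7 − 52.3 = -0.6
x=22: ŷ = 16.6 + 1.7·22 = 54; e = 52.8 − 54 = -1.2
x=27: ŷ = 16.6 + 1.7·27 = 62.5; e = 64.4 − 62.5 = 1.9
SSE = 0.49 + 1 + 0.01 + 8.41 + 4.41 + 0.81 + 0.36 + 1.44 + 3.61 = 20.54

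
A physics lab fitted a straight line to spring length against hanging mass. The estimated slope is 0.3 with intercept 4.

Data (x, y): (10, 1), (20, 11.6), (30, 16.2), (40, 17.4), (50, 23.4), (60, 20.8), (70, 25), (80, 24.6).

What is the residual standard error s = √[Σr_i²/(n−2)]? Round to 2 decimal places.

s = 3.72

x=10: ŷ = 4 + 0.3·10 = 7; r = 1 − 7 = -6
x=20: ŷ = 4 + 0.3·20 = 10; r = 11.6 − 10 = 1.6
x=30: ŷ = 4 + 0.3·30 = 13; r = 16.2 − 13 = 3.2
x=40: ŷ = 4 + 0.3·40 = 16; r = 17.4 − 16 = 1.4
x=50: ŷ = 4 + 0.3·50 = 19; r = 23.4 − 19 = 4.4
x=60: ŷ = 4 + 0.3·60 = 22; r = 20.8 − 22 = -1.2
x=70: ŷ = 4 + 0.3·70 = 25; r = 25 − 25 = 0
x=80: ŷ = 4 + 0.3·80 = 28; r = 24.6 − 28 = -3.4
SSE = 36 + 2.56 + 10.24 + 1.96 + 19.36 + 1.44 + 0 + 11.56 = 83.12
s = √(83.12/6) = √13.8533 ≈ 3.72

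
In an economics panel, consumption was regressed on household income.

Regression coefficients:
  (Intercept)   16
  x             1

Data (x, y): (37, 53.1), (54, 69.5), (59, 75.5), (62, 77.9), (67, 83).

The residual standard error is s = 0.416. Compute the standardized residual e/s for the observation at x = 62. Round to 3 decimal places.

ŷ = 16 + 62 = 78
e = 77.9 − 78 = -0.1
e/s = -0.1 / 0.416 = -0.240

-0.240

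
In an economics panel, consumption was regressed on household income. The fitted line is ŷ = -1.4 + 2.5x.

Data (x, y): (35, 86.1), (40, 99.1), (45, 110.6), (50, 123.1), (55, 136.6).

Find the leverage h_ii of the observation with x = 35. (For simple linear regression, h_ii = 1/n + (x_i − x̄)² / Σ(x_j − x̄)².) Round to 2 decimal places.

x̄ = (35 + 40 + 45 + 50 + 55)/5 = 45
Σ(x − x̄)² = 100 + 25 + 0 + 25 + 100 = 250
h = 1/5 + (-10)²/250 = 0.2 + 0.4 = 0.60

h = 0.60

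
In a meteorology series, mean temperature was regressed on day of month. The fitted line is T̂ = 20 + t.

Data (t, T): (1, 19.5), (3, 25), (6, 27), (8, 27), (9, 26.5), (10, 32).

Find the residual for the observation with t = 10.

T̂ = 20 + 10 = 30
r = 32 − 30 = 2

r = 2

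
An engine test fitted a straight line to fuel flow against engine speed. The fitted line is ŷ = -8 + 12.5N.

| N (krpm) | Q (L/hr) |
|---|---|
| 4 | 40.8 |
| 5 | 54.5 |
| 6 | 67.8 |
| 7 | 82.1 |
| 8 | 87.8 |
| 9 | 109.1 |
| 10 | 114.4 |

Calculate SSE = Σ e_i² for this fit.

SSE = 54.4

N=4: ŷ = -8 + 12.5·4 = 42; e = 40.8 − 42 = -1.2
N=5: ŷ = -8 + 12.5·5 = 54.5; e = 54.5 − 54.5 = 0
N=6: ŷ = -8 + 12.5·6 = 67; e = 67.8 − 67 = 0.8
N=7: ŷ = -8 + 12.5·7 = 79.5; e = 82.1 − 79.5 = 2.6
N=8: ŷ = -8 + 12.5·8 = 92; e = 87.8 − 92 = -4.2
N=9: ŷ = -8 + 12.5·9 = 104.5; e = 109.1 − 104.5 = 4.6
N=10: ŷ = -8 + 12.5·10 = 117; e = 114.4 − 117 = -2.6
SSE = 1.44 + 0 + 0.64 + 6.76 + 17.64 + 21.16 + 6.76 = 54.4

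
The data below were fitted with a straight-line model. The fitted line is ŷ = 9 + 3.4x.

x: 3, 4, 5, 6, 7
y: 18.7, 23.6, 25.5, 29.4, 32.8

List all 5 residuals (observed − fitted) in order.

x=3: ŷ = 9 + 3.4·3 = 19.2; e = 18.7 − 19.2 = -0.5
x=4: ŷ = 9 + 3.4·4 = 22.6; e = 23.6 − 22.6 = 1
x=5: ŷ = 9 + 3.4·5 = 26; e = 25.5 − 26 = -0.5
x=6: ŷ = 9 + 3.4·6 = 29.4; e = 29.4 − 29.4 = 0
x=7: ŷ = 9 + 3.4·7 = 32.8; e = 32.8 − 32.8 = 0

-0.5, 1, -0.5, 0, 0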